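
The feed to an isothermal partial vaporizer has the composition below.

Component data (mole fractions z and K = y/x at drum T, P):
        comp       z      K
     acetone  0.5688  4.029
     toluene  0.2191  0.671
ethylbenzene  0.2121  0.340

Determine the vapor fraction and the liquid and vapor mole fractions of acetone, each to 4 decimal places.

Let ψ = V/F and solve Σ zᵢ(Kᵢ−1)/(1+ψ(Kᵢ−1)) = 0.
Check two-phase: ΣzᵢKᵢ = 2.5108 > 1 and Σzᵢ/Kᵢ = 1.0915 > 1, so g(0) = 1.5108 > 0 and g(1) = -0.0915 < 0.
Newton–Raphson from ψ = 0.47:
  ψ = 0.4700: g = 0.42267, g' = -1.1158 → ψ = 0.8488
  ψ = 0.8488: g = 0.06415, g' = -0.9326 → ψ = 0.9176
  ψ = 0.9176: g = -0.00233, g' = -1.0080 → ψ = 0.9153
Converged at ψ = 0.9153.
Compositions from xᵢ = zᵢ/(1+ψ(Kᵢ−1)), yᵢ = Kᵢxᵢ:
  acetone: x = 0.1508, y = 0.6075
  toluene: x = 0.3135, y = 0.2104
  ethylbenzene: x = 0.5357, y = 0.1821

ψ = 0.9153, x_acetone = 0.1508, y_acetone = 0.6075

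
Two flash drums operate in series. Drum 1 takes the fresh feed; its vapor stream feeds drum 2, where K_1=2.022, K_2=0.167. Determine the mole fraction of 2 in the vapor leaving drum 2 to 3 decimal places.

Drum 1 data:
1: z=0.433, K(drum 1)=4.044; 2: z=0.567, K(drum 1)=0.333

y_2 (drum 2) = 0.092

Drum 1:
Let ψ₁ = V/F and solve Σ zᵢ(Kᵢ−1)/(1+ψ₁(Kᵢ−1)) = 0.
Check two-phase: ΣzᵢKᵢ = 1.940 > 1 and Σzᵢ/Kᵢ = 1.810 > 1, so g(0) = 0.940 > 0 and g(1) = -0.810 < 0.
Newton–Raphson from ψ₁ = 0.5:
  ψ₁ = 0.500: g = -0.0448, g' = -1.199 → ψ₁ = 0.463
Converged at ψ₁ = 0.463.
Drum-1 compositions:
  1: x = 0.180, y = 0.727
  2: x = 0.820, y = 0.273
Drum-2 feed = drum-1 vapor: z₂ = (0.7269, 0.2731).
Drum 2:
Rachford–Rice: g(ψ₂) = Σ zᵢ(Kᵢ−1)/(1+ψ₂(Kᵢ−1)) = 0.
Feasibility: ΣzᵢKᵢ = 1.515, Σzᵢ/Kᵢ = 1.995 — both > 1, two phases present.
Iterate (Newton) starting at ψ₂ = 0.46:
  ψ₂ = 0.460: g = 0.1364, g' = -0.849 → ψ₂ = 0.621
  ψ₂ = 0.621: g = -0.0165, g' = -1.097 → ψ₂ = 0.606
  ψ₂ = 0.606: g = -0.0003, g' = -1.061 → ψ₂ = 0.605
Converged at ψ₂ = 0.605.
  1: x = 0.449, y = 0.908
  2: x = 0.551, y = 0.092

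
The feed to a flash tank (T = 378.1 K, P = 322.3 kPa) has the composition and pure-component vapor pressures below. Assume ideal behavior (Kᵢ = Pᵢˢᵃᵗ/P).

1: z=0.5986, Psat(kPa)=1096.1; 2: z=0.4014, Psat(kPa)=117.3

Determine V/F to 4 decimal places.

V/F = 0.7739

Raoult's law: Kᵢ = Pᵢˢᵃᵗ/P = Pᵢˢᵃᵗ/322.3.
  K_1 = 1096.1/322.3 = 3.400869, K_2 = 117.3/322.3 = 0.363947
Material balance + equilibrium reduce to Σ zᵢ(Kᵢ−1)/(1+V/F(Kᵢ−1)) = 0.
Feasibility: ΣzᵢKᵢ = 2.1818, Σzᵢ/Kᵢ = 1.2789 — both > 1, two phases present.
Binary case is linear: z₁(K₁−1)(1+V/F(K₂−1)) + z₂(K₂−1)(1+V/F(K₁−1)) = 0
⇒ V/F = [z₁(K₁−1)+z₂(K₂−1)] / [−(K₁−1)(K₂−1)] = 1.18185/1.52708 = 0.7739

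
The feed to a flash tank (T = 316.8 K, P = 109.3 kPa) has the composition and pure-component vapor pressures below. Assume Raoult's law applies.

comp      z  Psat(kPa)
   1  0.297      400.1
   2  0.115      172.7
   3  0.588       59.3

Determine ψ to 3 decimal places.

ψ = 0.570

Raoult's law: Kᵢ = Pᵢˢᵃᵗ/P = Pᵢˢᵃᵗ/109.3.
  K_1 = 400.1/109.3 = 3.66057, K_2 = 172.7/109.3 = 1.58005, K_3 = 59.3/109.3 = 0.54254
Material balance + equilibrium reduce to Σ zᵢ(Kᵢ−1)/(1+ψ(Kᵢ−1)) = 0.
g(0) = ΣzᵢKᵢ − 1 = 0.588 and g(1) = 1 − Σzᵢ/Kᵢ = -0.238, so a root lies in (0, 1).
Iterate (Newton) starting at ψ = 0.47:
  ψ = 0.470: g = 0.0609, g' = -0.639 → ψ = 0.565
  ψ = 0.565: g = 0.0030, g' = -0.581 → ψ = 0.570
Converged at ψ = 0.570.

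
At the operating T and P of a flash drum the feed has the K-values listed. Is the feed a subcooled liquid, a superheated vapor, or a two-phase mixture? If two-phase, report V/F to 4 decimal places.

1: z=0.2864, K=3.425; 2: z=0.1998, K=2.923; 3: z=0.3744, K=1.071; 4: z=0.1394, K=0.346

superheated vapor

ΣzᵢKᵢ = 2.0142; Σzᵢ/Kᵢ = 0.9044.
Since Σzᵢ/Kᵢ < 1 the mixture is above its dew point — single vapor phase.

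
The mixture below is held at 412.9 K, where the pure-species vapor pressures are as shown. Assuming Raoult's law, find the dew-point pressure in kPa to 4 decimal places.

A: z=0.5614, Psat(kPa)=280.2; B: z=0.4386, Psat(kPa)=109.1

Pdew = 166.0100 kPa

At the dew point ψ → 1, so Σzᵢ/Kᵢ = 1 with Kᵢ = Pᵢˢᵃᵗ/P ⇒ 1/P = Σzᵢ/Pᵢˢᵃᵗ.
1/P = 0.5614/280.2 + 0.4386/109.1 = 0.0060237 ⇒ P = 166.0100 kPa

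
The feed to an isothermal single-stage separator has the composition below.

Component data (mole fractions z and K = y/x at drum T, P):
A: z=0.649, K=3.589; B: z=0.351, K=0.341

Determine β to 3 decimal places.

β = 0.849

Rachford–Rice: g(β) = Σ zᵢ(Kᵢ−1)/(1+β(Kᵢ−1)) = 0.
Feasibility: ΣzᵢKᵢ = 2.449, Σzᵢ/Kᵢ = 1.210 — both > 1, two phases present.
Binary case is linear: z₁(K₁−1)(1+β(K₂−1)) + z₂(K₂−1)(1+β(K₁−1)) = 0
⇒ β = [z₁(K₁−1)+z₂(K₂−1)] / [−(K₁−1)(K₂−1)] = 1.4490/1.7062 = 0.849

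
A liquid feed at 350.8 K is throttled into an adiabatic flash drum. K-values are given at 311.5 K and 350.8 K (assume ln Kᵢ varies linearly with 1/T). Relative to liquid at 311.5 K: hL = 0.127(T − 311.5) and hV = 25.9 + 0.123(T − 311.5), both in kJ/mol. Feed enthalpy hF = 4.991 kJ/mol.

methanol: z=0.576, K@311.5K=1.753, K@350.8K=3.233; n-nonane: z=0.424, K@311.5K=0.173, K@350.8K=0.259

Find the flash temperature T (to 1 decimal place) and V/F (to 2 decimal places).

T = 313.6 K, V/F = 0.18

Adiabatic flash: solve Rachford–Rice at each trial T, then check hF = ψ·hV(T) + (1−ψ)·hL(T).
  T = 311.5 K: K = (1.753, 0.173), RR gives ψ = 0.133, H_out = 3.455 kJ/mol
  T = 350.8 K: K = (3.233, 0.259), RR gives ψ = 0.587, H_out = 20.114 kJ/mol
  T = 331.1 K: K = (2.422, 0.214), RR gives ψ = 0.435, H_out = 13.718 kJ/mol
  T = 321.3 K: K = (2.071, 0.193), RR gives ψ = 0.318, H_out = 9.466 kJ/mol
  T = 316.4 K: K = (1.908, 0.183), RR gives ψ = 0.238, H_out = 6.779 kJ/mol
  T = 313.9 K: K = (1.828, 0.178), RR gives ψ = 0.188, H_out = 5.182 kJ/mol
Linear interpolation between T = 311.5 (H_out = 3.455) and T = 313.9 (H_out = 5.182) on hF = 4.991 gives T ≈ 313.6 K, at which ψ = 0.18.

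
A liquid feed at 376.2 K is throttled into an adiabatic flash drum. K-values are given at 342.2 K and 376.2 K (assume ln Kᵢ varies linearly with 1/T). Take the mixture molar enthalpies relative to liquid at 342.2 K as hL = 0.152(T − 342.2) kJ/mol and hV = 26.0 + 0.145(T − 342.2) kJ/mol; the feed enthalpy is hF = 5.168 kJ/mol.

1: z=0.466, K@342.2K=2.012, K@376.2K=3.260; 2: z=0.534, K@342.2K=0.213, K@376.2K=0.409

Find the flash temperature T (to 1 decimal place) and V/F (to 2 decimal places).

Adiabatic flash: solve Rachford–Rice at each trial T, then check hF = ψ·hV(T) + (1−ψ)·hL(T).
  T = 342.2 K: K = (2.012, 0.213), RR gives ψ = 0.064, H_out = 1.676 kJ/mol
  T = 376.2 K: K = (3.260, 0.409), RR gives ψ = 0.552, H_out = 19.394 kJ/mol
  T = 359.2 K: K = (2.590, 0.300), RR gives ψ = 0.330, H_out = 11.118 kJ/mol
  T = 350.7 K: K = (2.290, 0.254), RR gives ψ = 0.210, H_out = 6.752 kJ/mol
  T = 346.4 K: K = (2.147, 0.232), RR gives ψ = 0.141, H_out = 4.311 kJ/mol
  T = 348.5 K: K = (2.216, 0.243), RR gives ψ = 0.176, H_out = 5.530 kJ/mol
Linear interpolation between T = 346.4 (H_out = 4.311) and T = 348.5 (H_out = 5.530) on hF = 5.168 gives T ≈ 347.9 K, at which ψ = 0.17.

T = 347.9 K, V/F = 0.17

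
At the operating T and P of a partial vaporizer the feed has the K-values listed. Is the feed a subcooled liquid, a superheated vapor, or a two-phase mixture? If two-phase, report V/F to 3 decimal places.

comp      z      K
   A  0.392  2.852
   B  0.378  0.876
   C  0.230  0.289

two-phase, V/F = 0.612

ΣzᵢKᵢ = 1.516; Σzᵢ/Kᵢ = 1.365.
Both exceed 1, so a two-phase solution exists.
Material balance + equilibrium reduce to Σ zᵢ(Kᵢ−1)/(1+ψ(Kᵢ−1)) = 0.
Newton iteration, ψ⁰ = 0.63:
  ψ = 0.630: g = -0.0120, g' = -0.675 → ψ = 0.612
Converged at ψ = 0.612.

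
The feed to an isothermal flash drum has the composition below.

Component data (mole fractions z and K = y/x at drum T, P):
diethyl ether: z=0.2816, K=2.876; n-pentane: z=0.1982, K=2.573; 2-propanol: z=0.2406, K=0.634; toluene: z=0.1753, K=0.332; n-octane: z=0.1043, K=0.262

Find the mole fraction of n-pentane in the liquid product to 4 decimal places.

Material balance + equilibrium reduce to Σ zᵢ(Kᵢ−1)/(1+V/F(Kᵢ−1)) = 0.
Feasibility: ΣzᵢKᵢ = 1.5579, Σzᵢ/Kᵢ = 1.4805 — both > 1, two phases present.
Newton iteration, V/F⁰ = 0.5:
  V/F = 0.5000: g = 0.04151, g' = -0.7848 → V/F = 0.5529
  V/F = 0.5529: g = -0.00004, g' = -0.7885 → V/F = 0.5528
Converged at V/F = 0.5528.
Compositions from xᵢ = zᵢ/(1+V/F(Kᵢ−1)), yᵢ = Kᵢxᵢ:
  diethyl ether: x = 0.1382, y = 0.3976
  n-pentane: x = 0.1060, y = 0.2728
  2-propanol: x = 0.3016, y = 0.1912
  toluene: x = 0.2779, y = 0.0923
  n-octane: x = 0.1762, y = 0.0462

x_n-pentane = 0.1060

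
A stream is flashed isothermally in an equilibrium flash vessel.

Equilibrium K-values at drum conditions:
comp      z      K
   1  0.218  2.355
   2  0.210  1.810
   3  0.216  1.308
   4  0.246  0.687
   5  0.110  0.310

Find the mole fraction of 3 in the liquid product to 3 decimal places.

x_3 = 0.171

Material balance + equilibrium reduce to Σ zᵢ(Kᵢ−1)/(1+β(Kᵢ−1)) = 0.
Check two-phase: ΣzᵢKᵢ = 1.379 > 1 and Σzᵢ/Kᵢ = 1.087 > 1, so g(0) = 0.379 > 0 and g(1) = -0.087 < 0.
Iterate (Newton) starting at β = 0.58:
  β = 0.580: g = 0.1170, g' = -0.386 → β = 0.883
  β = 0.883: g = -0.0149, g' = -0.532 → β = 0.855
Converged at β = 0.855.
Compositions from xᵢ = zᵢ/(1+β(Kᵢ−1)), yᵢ = Kᵢxᵢ:
  1: x = 0.101, y = 0.238
  2: x = 0.124, y = 0.225
  3: x = 0.171, y = 0.224
  4: x = 0.336, y = 0.231
  5: x = 0.268, y = 0.083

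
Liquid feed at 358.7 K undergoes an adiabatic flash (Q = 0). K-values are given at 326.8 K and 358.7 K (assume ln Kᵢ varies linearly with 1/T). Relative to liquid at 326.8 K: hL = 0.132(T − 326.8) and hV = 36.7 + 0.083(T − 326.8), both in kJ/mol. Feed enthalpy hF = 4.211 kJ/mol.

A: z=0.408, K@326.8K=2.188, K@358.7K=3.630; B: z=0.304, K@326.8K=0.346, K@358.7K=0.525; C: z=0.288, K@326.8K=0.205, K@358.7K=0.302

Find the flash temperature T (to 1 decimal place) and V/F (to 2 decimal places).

Adiabatic flash: solve Rachford–Rice at each trial T, then check hF = ψ·hV(T) + (1−ψ)·hL(T).
  T = 326.8 K: K = (2.188, 0.346, 0.205), RR gives ψ = 0.066, H_out = 2.424 kJ/mol
  T = 358.7 K: K = (3.630, 0.525, 0.302), RR gives ψ = 0.465, H_out = 20.541 kJ/mol
  T = 342.8 K: K = (2.854, 0.431, 0.251), RR gives ψ = 0.299, H_out = 12.858 kJ/mol
  T = 334.8 K: K = (2.507, 0.387, 0.227), RR gives ψ = 0.197, H_out = 8.197 kJ/mol
  T = 330.8 K: K = (2.344, 0.366, 0.216), RR gives ψ = 0.136, H_out = 5.493 kJ/mol
  T = 328.8 K: K = (2.265, 0.356, 0.211), RR gives ψ = 0.102, H_out = 4.012 kJ/mol
Linear interpolation between T = 328.8 (H_out = 4.012) and T = 330.8 (H_out = 5.493) on hF = 4.211 gives T ≈ 329.1 K, at which ψ = 0.11.

T = 329.1 K, V/F = 0.11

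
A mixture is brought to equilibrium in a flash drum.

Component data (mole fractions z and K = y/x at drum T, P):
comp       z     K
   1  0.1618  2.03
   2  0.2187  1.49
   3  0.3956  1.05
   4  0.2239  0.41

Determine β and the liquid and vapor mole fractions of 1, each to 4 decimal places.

β = 0.6019, x_1 = 0.0999, y_1 = 0.2028

Rachford–Rice: g(β) = Σ zᵢ(Kᵢ−1)/(1+β(Kᵢ−1)) = 0.
Check two-phase: ΣzᵢKᵢ = 1.1615 > 1 and Σzᵢ/Kᵢ = 1.1493 > 1, so g(0) = 0.1615 > 0 and g(1) = -0.1493 < 0.
Iterate (Newton) starting at β = 0.5:
  β = 0.5000: g = 0.02800, g' = -0.2664 → β = 0.6051
  β = 0.6051: g = -0.00092, g' = -0.2858 → β = 0.6019
Converged at β = 0.6019.
Compositions from xᵢ = zᵢ/(1+β(Kᵢ−1)), yᵢ = Kᵢxᵢ:
  1: x = 0.0999, y = 0.2028
  2: x = 0.1689, y = 0.2516
  3: x = 0.3840, y = 0.4032
  4: x = 0.3472, y = 0.1423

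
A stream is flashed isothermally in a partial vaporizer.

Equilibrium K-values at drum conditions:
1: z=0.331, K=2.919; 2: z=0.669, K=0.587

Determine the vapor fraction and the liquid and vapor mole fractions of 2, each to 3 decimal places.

ψ = 0.453, x_2 = 0.823, y_2 = 0.483

Let ψ = V/F and solve Σ zᵢ(Kᵢ−1)/(1+ψ(Kᵢ−1)) = 0.
Check two-phase: ΣzᵢKᵢ = 1.359 > 1 and Σzᵢ/Kᵢ = 1.253 > 1, so g(0) = 0.359 > 0 and g(1) = -0.253 < 0.
Binary case is linear: z₁(K₁−1)(1+ψ(K₂−1)) + z₂(K₂−1)(1+ψ(K₁−1)) = 0
⇒ ψ = [z₁(K₁−1)+z₂(K₂−1)] / [−(K₁−1)(K₂−1)] = 0.3589/0.7925 = 0.453
Compositions from xᵢ = zᵢ/(1+ψ(Kᵢ−1)), yᵢ = Kᵢxᵢ:
  1: x = 0.177, y = 0.517
  2: x = 0.823, y = 0.483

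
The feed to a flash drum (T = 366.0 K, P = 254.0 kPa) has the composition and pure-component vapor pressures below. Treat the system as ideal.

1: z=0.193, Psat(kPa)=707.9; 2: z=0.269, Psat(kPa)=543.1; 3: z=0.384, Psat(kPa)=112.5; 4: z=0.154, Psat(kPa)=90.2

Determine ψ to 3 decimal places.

ψ = 0.404

Raoult's law: Kᵢ = Pᵢˢᵃᵗ/P = Pᵢˢᵃᵗ/254.0.
  K_1 = 707.9/254.0 = 2.78701, K_2 = 543.1/254.0 = 2.13819, K_3 = 112.5/254.0 = 0.44291, K_4 = 90.2/254.0 = 0.35512
Let ψ = V/F and solve Σ zᵢ(Kᵢ−1)/(1+ψ(Kᵢ−1)) = 0.
Feasibility: ΣzᵢKᵢ = 1.338, Σzᵢ/Kᵢ = 1.496 — both > 1, two phases present.
Newton iteration, ψ⁰ = 0.54:
  ψ = 0.540: g = -0.0932, g' = -0.688 → ψ = 0.405
  ψ = 0.405: g = -0.0007, g' = -0.687 → ψ = 0.404
Converged at ψ = 0.404.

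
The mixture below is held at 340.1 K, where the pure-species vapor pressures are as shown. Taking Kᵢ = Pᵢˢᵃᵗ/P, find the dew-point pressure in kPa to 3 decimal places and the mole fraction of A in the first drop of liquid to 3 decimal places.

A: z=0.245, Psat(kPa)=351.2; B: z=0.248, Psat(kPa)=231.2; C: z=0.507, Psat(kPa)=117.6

Pdew = 164.433 kPa, x_A = 0.115

At the dew point ψ → 1, so Σzᵢ/Kᵢ = 1 with Kᵢ = Pᵢˢᵃᵗ/P ⇒ 1/P = Σzᵢ/Pᵢˢᵃᵗ.
1/P = 0.245/351.2 + 0.248/231.2 + 0.507/117.6 = 0.006081 ⇒ P = 164.433 kPa
xᵢ = zᵢP/Pᵢˢᵃᵗ ⇒ x_A = 0.245·164.433/351.2 = 0.115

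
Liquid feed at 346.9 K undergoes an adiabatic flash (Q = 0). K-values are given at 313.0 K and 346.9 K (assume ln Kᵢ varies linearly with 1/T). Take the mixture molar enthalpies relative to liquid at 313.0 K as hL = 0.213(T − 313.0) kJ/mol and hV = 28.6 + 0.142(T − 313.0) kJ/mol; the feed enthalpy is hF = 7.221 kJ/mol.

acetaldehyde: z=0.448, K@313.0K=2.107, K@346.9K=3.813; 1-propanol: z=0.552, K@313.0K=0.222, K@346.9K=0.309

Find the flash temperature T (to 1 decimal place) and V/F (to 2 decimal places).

T = 320.4 K, V/F = 0.20

Adiabatic flash: solve Rachford–Rice at each trial T, then check hF = ψ·hV(T) + (1−ψ)·hL(T).
  T = 313.0 K: K = (2.107, 0.222), RR gives ψ = 0.077, H_out = 2.208 kJ/mol
  T = 346.9 K: K = (3.813, 0.309), RR gives ψ = 0.452, H_out = 19.063 kJ/mol
  T = 329.9 K: K = (2.875, 0.264), RR gives ψ = 0.314, H_out = 12.214 kJ/mol
  T = 321.4 K: K = (2.469, 0.243), RR gives ψ = 0.216, H_out = 7.830 kJ/mol
  T = 317.2 K: K = (2.283, 0.232), RR gives ψ = 0.153, H_out = 5.234 kJ/mol
  T = 319.3 K: K = (2.375, 0.237), RR gives ψ = 0.186, H_out = 6.578 kJ/mol
Linear interpolation between T = 319.3 (H_out = 6.578) and T = 321.4 (H_out = 7.830) on hF = 7.221 gives T ≈ 320.4 K, at which ψ = 0.20.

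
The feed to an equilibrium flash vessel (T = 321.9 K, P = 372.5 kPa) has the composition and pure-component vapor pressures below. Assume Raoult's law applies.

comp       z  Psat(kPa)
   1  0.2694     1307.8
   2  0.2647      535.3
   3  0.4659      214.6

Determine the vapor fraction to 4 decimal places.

Raoult's law: Kᵢ = Pᵢˢᵃᵗ/P = Pᵢˢᵃᵗ/372.5.
  K_1 = 1307.8/372.5 = 3.510872, K_2 = 535.3/372.5 = 1.437047, K_3 = 214.6/372.5 = 0.576107
Let ψ = V/F and solve Σ zᵢ(Kᵢ−1)/(1+ψ(Kᵢ−1)) = 0.
g(0) = ΣzᵢKᵢ − 1 = 0.5946 and g(1) = 1 − Σzᵢ/Kᵢ = -0.0696, so a root lies in (0, 1).
Newton–Raphson from ψ = 0.5:
  ψ = 0.5000: g = 0.14424, g' = -0.5027 → ψ = 0.7869
  ψ = 0.7869: g = 0.01704, g' = -0.4083 → ψ = 0.8287
  ψ = 0.8287: g = 0.00007, g' = -0.4051 → ψ = 0.8288
Converged at ψ = 0.8288.

ψ = 0.8288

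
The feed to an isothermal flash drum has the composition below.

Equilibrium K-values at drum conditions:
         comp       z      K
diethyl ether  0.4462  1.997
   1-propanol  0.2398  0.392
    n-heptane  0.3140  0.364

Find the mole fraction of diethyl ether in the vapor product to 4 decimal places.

Rachford–Rice: g(V/F) = Σ zᵢ(Kᵢ−1)/(1+V/F(Kᵢ−1)) = 0.
g(0) = ΣzᵢKᵢ − 1 = 0.0994 and g(1) = 1 − Σzᵢ/Kᵢ = -0.6978, so a root lies in (0, 1).
Newton–Raphson from V/F = 0.44:
  V/F = 0.4400: g = -0.16714, g' = -0.6244 → V/F = 0.1723
  V/F = 0.1723: g = -0.00751, g' = -0.5938 → V/F = 0.1597
Converged at V/F = 0.1597.
Compositions from xᵢ = zᵢ/(1+V/F(Kᵢ−1)), yᵢ = Kᵢxᵢ:
  diethyl ether: x = 0.3849, y = 0.7687
  1-propanol: x = 0.2656, y = 0.1041
  n-heptane: x = 0.3495, y = 0.1272

y_diethyl ether = 0.7687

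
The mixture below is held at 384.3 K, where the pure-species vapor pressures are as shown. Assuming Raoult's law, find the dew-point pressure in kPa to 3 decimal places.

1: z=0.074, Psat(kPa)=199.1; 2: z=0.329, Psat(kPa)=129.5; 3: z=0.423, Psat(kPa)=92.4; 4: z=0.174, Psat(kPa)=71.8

At the dew point ψ → 1, so Σzᵢ/Kᵢ = 1 with Kᵢ = Pᵢˢᵃᵗ/P ⇒ 1/P = Σzᵢ/Pᵢˢᵃᵗ.
1/P = 0.074/199.1 + 0.329/129.5 + 0.423/92.4 + 0.174/71.8 = 0.009914 ⇒ P = 100.872 kPa

Pdew = 100.872 kPa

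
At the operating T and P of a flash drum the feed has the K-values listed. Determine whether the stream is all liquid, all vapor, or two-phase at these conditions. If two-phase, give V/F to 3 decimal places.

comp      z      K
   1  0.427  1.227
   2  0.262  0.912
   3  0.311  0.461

ΣzᵢKᵢ = 0.906; Σzᵢ/Kᵢ = 1.310.
Since ΣzᵢKᵢ < 1 the mixture is below its bubble point — single liquid phase.

all liquid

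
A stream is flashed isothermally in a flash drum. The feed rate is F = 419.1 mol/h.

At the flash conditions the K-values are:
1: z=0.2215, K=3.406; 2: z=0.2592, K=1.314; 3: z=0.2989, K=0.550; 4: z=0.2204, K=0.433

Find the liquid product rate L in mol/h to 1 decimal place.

Rachford–Rice: g(ψ) = Σ zᵢ(Kᵢ−1)/(1+ψ(Kᵢ−1)) = 0.
Check two-phase: ΣzᵢKᵢ = 1.3548 > 1 and Σzᵢ/Kᵢ = 1.3148 > 1, so g(0) = 0.3548 > 0 and g(1) = -0.3148 < 0.
Newton–Raphson from ψ = 0.5:
  ψ = 0.5000: g = -0.03571, g' = -0.5221 → ψ = 0.4316
  ψ = 0.4316: g = 0.00074, g' = -0.5458 → ψ = 0.4329
Converged at ψ = 0.4329.
Then V = ψ·F = 0.4329·419.1 = 181.4 mol/h and L = F − V = 237.7 mol/h.

L = 237.7 mol/h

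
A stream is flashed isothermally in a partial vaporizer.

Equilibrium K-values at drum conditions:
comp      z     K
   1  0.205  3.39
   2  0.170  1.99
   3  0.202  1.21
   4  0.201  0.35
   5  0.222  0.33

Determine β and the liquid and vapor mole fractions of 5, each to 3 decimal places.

Newton–Raphson from β = 0.61:
  β = 0.610: g = -0.1262, g' = -0.784 → β = 0.449
  β = 0.449: g = -0.0056, g' = -0.733 → β = 0.441
Converged at β = 0.441.
Compositions from xᵢ = zᵢ/(1+β(Kᵢ−1)), yᵢ = Kᵢxᵢ:
  1: x = 0.100, y = 0.338
  2: x = 0.118, y = 0.235
  3: x = 0.185, y = 0.224
  4: x = 0.282, y = 0.099
  5: x = 0.315, y = 0.104

β = 0.441, x_5 = 0.315, y_5 = 0.104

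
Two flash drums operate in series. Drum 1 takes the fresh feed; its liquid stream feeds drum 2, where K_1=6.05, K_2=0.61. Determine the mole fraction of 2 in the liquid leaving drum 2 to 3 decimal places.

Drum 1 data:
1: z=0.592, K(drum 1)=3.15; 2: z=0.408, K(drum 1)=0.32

Drum 1:
Binary case is linear: z₁(K₁−1)(1+ψ₁(K₂−1)) + z₂(K₂−1)(1+ψ₁(K₁−1)) = 0
⇒ ψ₁ = [z₁(K₁−1)+z₂(K₂−1)] / [−(K₁−1)(K₂−1)] = 0.9954/1.4620 = 0.681
Drum-1 compositions:
  1: x = 0.240, y = 0.757
  2: x = 0.760, y = 0.243
Drum-2 feed = drum-1 liquid: z₂ = (0.2403, 0.7597).
Drum 2:
Binary case is linear: z₁(K₁−1)(1+ψ₂(K₂−1)) + z₂(K₂−1)(1+ψ₂(K₁−1)) = 0
⇒ ψ₂ = [z₁(K₁−1)+z₂(K₂−1)] / [−(K₁−1)(K₂−1)] = 0.9171/1.9695 = 0.466
  1: x = 0.072, y = 0.434
  2: x = 0.928, y = 0.566

x_2 (drum 2) = 0.928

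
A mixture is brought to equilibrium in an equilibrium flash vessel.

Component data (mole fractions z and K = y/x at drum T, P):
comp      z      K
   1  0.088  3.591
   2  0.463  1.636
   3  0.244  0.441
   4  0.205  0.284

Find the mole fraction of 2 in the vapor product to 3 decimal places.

y_2 = 0.622

Rachford–Rice: g(ψ) = Σ zᵢ(Kᵢ−1)/(1+ψ(Kᵢ−1)) = 0.
g(0) = ΣzᵢKᵢ − 1 = 0.239 and g(1) = 1 − Σzᵢ/Kᵢ = -0.583, so a root lies in (0, 1).
Iterate (Newton) starting at ψ = 0.69:
  ψ = 0.690: g = -0.2257, g' = -0.779 → ψ = 0.400
  ψ = 0.400: g = -0.0348, g' = -0.594 → ψ = 0.342
Converged at ψ = 0.342.
Compositions from xᵢ = zᵢ/(1+ψ(Kᵢ−1)), yᵢ = Kᵢxᵢ:
  1: x = 0.047, y = 0.168
  2: x = 0.380, y = 0.622
  3: x = 0.302, y = 0.133
  4: x = 0.271, y = 0.077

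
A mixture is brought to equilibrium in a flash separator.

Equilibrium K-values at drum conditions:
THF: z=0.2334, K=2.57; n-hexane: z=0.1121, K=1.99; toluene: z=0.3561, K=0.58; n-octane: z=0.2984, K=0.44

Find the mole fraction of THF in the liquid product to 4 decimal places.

x_THF = 0.1707

Material balance + equilibrium reduce to Σ zᵢ(Kᵢ−1)/(1+V/F(Kᵢ−1)) = 0.
Feasibility: ΣzᵢKᵢ = 1.1608, Σzᵢ/Kᵢ = 1.4393 — both > 1, two phases present.
Iterate (Newton) starting at V/F = 0.5:
  V/F = 0.5000: g = -0.14189, g' = -0.5109 → V/F = 0.2223
  V/F = 0.2223: g = 0.00678, g' = -0.5885 → V/F = 0.2338
  V/F = 0.2338: g = 0.00004, g' = -0.5814 → V/F = 0.2339
Converged at V/F = 0.2339.
Compositions from xᵢ = zᵢ/(1+V/F(Kᵢ−1)), yᵢ = Kᵢxᵢ:
  THF: x = 0.1707, y = 0.4387
  n-hexane: x = 0.0910, y = 0.1811
  toluene: x = 0.3949, y = 0.2290
  n-octane: x = 0.3434, y = 0.1511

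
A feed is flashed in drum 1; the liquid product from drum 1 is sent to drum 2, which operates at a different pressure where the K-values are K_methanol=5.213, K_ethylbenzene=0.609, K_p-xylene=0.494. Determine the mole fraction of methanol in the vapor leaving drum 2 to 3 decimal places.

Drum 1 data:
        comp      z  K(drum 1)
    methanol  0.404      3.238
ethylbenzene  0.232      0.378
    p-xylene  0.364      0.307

Drum 1:
Material balance + equilibrium reduce to Σ zᵢ(Kᵢ−1)/(1+ψ₁(Kᵢ−1)) = 0.
Feasibility: ΣzᵢKᵢ = 1.508, Σzᵢ/Kᵢ = 1.924 — both > 1, two phases present.
Iterate (Newton) starting at ψ₁ = 0.63:
  ψ₁ = 0.630: g = -0.3098, g' = -1.142 → ψ₁ = 0.359
  ψ₁ = 0.359: g = -0.0199, g' = -1.081 → ψ₁ = 0.340
Converged at ψ₁ = 0.340.
Drum-1 compositions:
  methanol: x = 0.229, y = 0.743
  ethylbenzene: x = 0.294, y = 0.111
  p-xylene: x = 0.476, y = 0.146
Drum-2 feed = drum-1 liquid: z₂ = (0.2293, 0.2943, 0.4764).
Drum 2:
Newton iteration, ψ₂⁰ = 0.5:
  ψ₂ = 0.500: g = -0.1547, g' = -0.710 → ψ₂ = 0.282
  ψ₂ = 0.282: g = 0.0310, g' = -1.073 → ψ₂ = 0.311
  ψ₂ = 0.311: g = 0.0012, g' = -0.993 → ψ₂ = 0.312
Converged at ψ₂ = 0.312.
  methanol: x = 0.099, y = 0.516
  ethylbenzene: x = 0.335, y = 0.204
  p-xylene: x = 0.566, y = 0.279

y_methanol (drum 2) = 0.516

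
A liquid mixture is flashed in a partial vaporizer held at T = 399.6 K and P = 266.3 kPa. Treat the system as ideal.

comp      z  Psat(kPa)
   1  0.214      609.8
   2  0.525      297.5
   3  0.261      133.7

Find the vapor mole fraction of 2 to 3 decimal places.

y_2 = 0.542

Raoult's law: Kᵢ = Pᵢˢᵃᵗ/P = Pᵢˢᵃᵗ/266.3.
  K_1 = 609.8/266.3 = 2.28990, K_2 = 297.5/266.3 = 1.11716, K_3 = 133.7/266.3 = 0.50207
Rachford–Rice: g(ψ) = Σ zᵢ(Kᵢ−1)/(1+ψ(Kᵢ−1)) = 0.
Check two-phase: ΣzᵢKᵢ = 1.208 > 1 and Σzᵢ/Kᵢ = 1.083 > 1, so g(0) = 0.208 > 0 and g(1) = -0.083 < 0.
Iterate (Newton) starting at ψ = 0.66:
  ψ = 0.660: g = 0.0126, g' = -0.254 → ψ = 0.710
  ψ = 0.710: g = -0.0001, g' = -0.258 → ψ = 0.709
Converged at ψ = 0.709.
Compositions from xᵢ = zᵢ/(1+ψ(Kᵢ−1)), yᵢ = Kᵢxᵢ:
  1: x = 0.112, y = 0.256
  2: x = 0.485, y = 0.542
  3: x = 0.404, y = 0.203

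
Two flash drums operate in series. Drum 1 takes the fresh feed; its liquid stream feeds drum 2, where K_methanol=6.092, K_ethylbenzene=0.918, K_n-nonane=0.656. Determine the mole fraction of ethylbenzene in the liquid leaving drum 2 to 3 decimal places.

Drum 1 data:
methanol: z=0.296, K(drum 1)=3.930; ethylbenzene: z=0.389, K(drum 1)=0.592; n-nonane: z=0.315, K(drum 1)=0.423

Drum 1:
Rachford–Rice: g(ψ₁) = Σ zᵢ(Kᵢ−1)/(1+ψ₁(Kᵢ−1)) = 0.
Feasibility: ΣzᵢKᵢ = 1.527, Σzᵢ/Kᵢ = 1.477 — both > 1, two phases present.
Newton–Raphson from ψ₁ = 0.5:
  ψ₁ = 0.500: g = -0.1030, g' = -0.728 → ψ₁ = 0.358
  ψ₁ = 0.358: g = 0.0080, g' = -0.860 → ψ₁ = 0.368
Converged at ψ₁ = 0.368.
Drum-1 compositions:
  methanol: x = 0.142, y = 0.560
  ethylbenzene: x = 0.458, y = 0.271
  n-nonane: x = 0.400, y = 0.169
Drum-2 feed = drum-1 liquid: z₂ = (0.1425, 0.4577, 0.3999).
Drum 2:
Material balance + equilibrium reduce to Σ zᵢ(Kᵢ−1)/(1+ψ₂(Kᵢ−1)) = 0.
Feasibility: ΣzᵢKᵢ = 1.550, Σzᵢ/Kᵢ = 1.131 — both > 1, two phases present.
Newton–Raphson from ψ₂ = 0.66:
  ψ₂ = 0.660: g = -0.0513, g' = -0.277 → ψ₂ = 0.475
  ψ₂ = 0.475: g = 0.0088, g' = -0.387 → ψ₂ = 0.498
Converged at ψ₂ = 0.498.
  methanol: x = 0.040, y = 0.245
  ethylbenzene: x = 0.477, y = 0.438
  n-nonane: x = 0.483, y = 0.317

x_ethylbenzene (drum 2) = 0.477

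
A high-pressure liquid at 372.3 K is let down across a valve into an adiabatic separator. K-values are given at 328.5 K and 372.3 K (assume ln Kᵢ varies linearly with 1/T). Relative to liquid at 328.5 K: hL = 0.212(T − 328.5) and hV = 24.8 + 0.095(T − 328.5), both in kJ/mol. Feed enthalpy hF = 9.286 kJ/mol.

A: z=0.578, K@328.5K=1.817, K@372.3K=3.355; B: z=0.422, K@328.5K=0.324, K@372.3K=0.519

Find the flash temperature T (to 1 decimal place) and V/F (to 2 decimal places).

T = 329.7 K, V/F = 0.37

Adiabatic flash: solve Rachford–Rice at each trial T, then check hF = ψ·hV(T) + (1−ψ)·hL(T).
  T = 328.5 K: K = (1.817, 0.324), RR gives ψ = 0.339, H_out = 8.395 kJ/mol
  T = 372.3 K: K = (3.355, 0.519), RR gives ψ = 1.000, H_out = 28.961 kJ/mol
  T = 350.4 K: K = (2.517, 0.416), RR gives ψ = 0.712, H_out = 20.471 kJ/mol
  T = 339.4 K: K = (2.148, 0.368), RR gives ψ = 0.548, H_out = 15.195 kJ/mol
  T = 333.9 K: K = (1.977, 0.346), RR gives ψ = 0.451, H_out = 12.053 kJ/mol
  T = 331.2 K: K = (1.896, 0.335), RR gives ψ = 0.398, H_out = 10.312 kJ/mol
  T = 329.9 K: K = (1.858, 0.330), RR gives ψ = 0.370, H_out = 9.414 kJ/mol
Linear interpolation between T = 328.5 (H_out = 8.395) and T = 329.9 (H_out = 9.414) on hF = 9.286 gives T ≈ 329.7 K, at which ψ = 0.37.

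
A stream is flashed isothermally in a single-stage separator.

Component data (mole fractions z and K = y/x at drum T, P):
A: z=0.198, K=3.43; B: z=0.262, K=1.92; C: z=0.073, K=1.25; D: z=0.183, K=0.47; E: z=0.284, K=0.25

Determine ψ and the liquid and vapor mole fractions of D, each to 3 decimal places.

Material balance + equilibrium reduce to Σ zᵢ(Kᵢ−1)/(1+ψ(Kᵢ−1)) = 0.
Feasibility: ΣzᵢKᵢ = 1.430, Σzᵢ/Kᵢ = 1.778 — both > 1, two phases present.
Newton iteration, ψ⁰ = 0.6:
  ψ = 0.600: g = -0.1626, g' = -0.928 → ψ = 0.425
  ψ = 0.425: g = -0.0112, g' = -0.831 → ψ = 0.411
Converged at ψ = 0.411.
Compositions from xᵢ = zᵢ/(1+ψ(Kᵢ−1)), yᵢ = Kᵢxᵢ:
  A: x = 0.099, y = 0.340
  B: x = 0.190, y = 0.365
  C: x = 0.066, y = 0.083
  D: x = 0.234, y = 0.110
  E: x = 0.411, y = 0.103

ψ = 0.411, x_D = 0.234, y_D = 0.110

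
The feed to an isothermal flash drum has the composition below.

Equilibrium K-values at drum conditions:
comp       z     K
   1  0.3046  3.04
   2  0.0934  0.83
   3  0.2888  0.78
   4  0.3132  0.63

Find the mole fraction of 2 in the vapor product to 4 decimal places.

Rachford–Rice: g(V/F) = Σ zᵢ(Kᵢ−1)/(1+V/F(Kᵢ−1)) = 0.
g(0) = ΣzᵢKᵢ − 1 = 0.4261 and g(1) = 1 − Σzᵢ/Kᵢ = -0.0801, so a root lies in (0, 1).
Newton iteration, V/F⁰ = 0.5:
  V/F = 0.5000: g = 0.07669, g' = -0.3961 → V/F = 0.6936
  V/F = 0.6936: g = 0.00844, g' = -0.3179 → V/F = 0.7202
  V/F = 0.7202: g = 0.00009, g' = -0.3109 → V/F = 0.7205
Converged at V/F = 0.7205.
Compositions from xᵢ = zᵢ/(1+V/F(Kᵢ−1)), yᵢ = Kᵢxᵢ:
  1: x = 0.1233, y = 0.3749
  2: x = 0.1064, y = 0.0883
  3: x = 0.3432, y = 0.2677
  4: x = 0.4270, y = 0.2690

y_2 = 0.0883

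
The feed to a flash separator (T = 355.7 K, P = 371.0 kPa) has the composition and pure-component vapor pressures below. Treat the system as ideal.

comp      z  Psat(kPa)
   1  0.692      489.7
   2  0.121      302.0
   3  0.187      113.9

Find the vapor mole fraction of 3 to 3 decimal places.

Raoult's law: Kᵢ = Pᵢˢᵃᵗ/P = Pᵢˢᵃᵗ/371.0.
  K_1 = 489.7/371.0 = 1.31995, K_2 = 302.0/371.0 = 0.81402, K_3 = 113.9/371.0 = 0.30701
Newton–Raphson from β = 0.5:
  β = 0.500: g = -0.0322, g' = -0.268 → β = 0.380
  β = 0.380: g = -0.0027, g' = -0.227 → β = 0.368
Converged at β = 0.368.
Compositions from xᵢ = zᵢ/(1+β(Kᵢ−1)), yᵢ = Kᵢxᵢ:
  1: x = 0.619, y = 0.817
  2: x = 0.130, y = 0.106
  3: x = 0.251, y = 0.077

y_3 = 0.077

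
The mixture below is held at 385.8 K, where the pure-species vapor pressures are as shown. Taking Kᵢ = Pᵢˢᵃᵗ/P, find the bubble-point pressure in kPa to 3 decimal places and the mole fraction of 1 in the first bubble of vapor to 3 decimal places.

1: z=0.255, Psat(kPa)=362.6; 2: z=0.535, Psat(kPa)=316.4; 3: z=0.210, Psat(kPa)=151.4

Pbub = 293.531 kPa, y_1 = 0.315

At the bubble point ψ → 0, so ΣzᵢKᵢ = 1 with Kᵢ = Pᵢˢᵃᵗ/P ⇒ P = ΣzᵢPᵢˢᵃᵗ.
P = 0.255·362.6 + 0.535·316.4 + 0.210·151.4 = 293.531 kPa
yᵢ = zᵢPᵢˢᵃᵗ/P ⇒ y_1 = 0.255·362.6/293.531 = 0.315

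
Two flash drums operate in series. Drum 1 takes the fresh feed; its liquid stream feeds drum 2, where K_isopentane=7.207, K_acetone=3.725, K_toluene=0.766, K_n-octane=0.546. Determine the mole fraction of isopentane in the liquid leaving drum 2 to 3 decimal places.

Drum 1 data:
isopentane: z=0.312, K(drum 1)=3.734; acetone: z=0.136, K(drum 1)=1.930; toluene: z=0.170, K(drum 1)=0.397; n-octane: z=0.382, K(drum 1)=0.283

Drum 1:
Material balance + equilibrium reduce to Σ zᵢ(Kᵢ−1)/(1+ψ₁(Kᵢ−1)) = 0.
Feasibility: ΣzᵢKᵢ = 1.603, Σzᵢ/Kᵢ = 1.932 — both > 1, two phases present.
Newton–Raphson from ψ₁ = 0.62:
  ψ₁ = 0.620: g = -0.2601, g' = -1.163 → ψ₁ = 0.396
  ψ₁ = 0.396: g = -0.0155, g' = -1.090 → ψ₁ = 0.382
Converged at ψ₁ = 0.382.
Drum-1 compositions:
  isopentane: x = 0.153, y = 0.570
  acetone: x = 0.100, y = 0.194
  toluene: x = 0.221, y = 0.088
  n-octane: x = 0.526, y = 0.149
Drum-2 feed = drum-1 liquid: z₂ = (0.1526, 0.1003, 0.2209, 0.5262).
Drum 2:
Newton–Raphson from ψ₂ = 0.5:
  ψ₂ = 0.500: g = -0.0210, g' = -0.680 → ψ₂ = 0.469
  ψ₂ = 0.469: g = 0.0006, g' = -0.718 → ψ₂ = 0.470
Converged at ψ₂ = 0.470.
  isopentane: x = 0.039, y = 0.281
  acetone: x = 0.044, y = 0.164
  toluene: x = 0.248, y = 0.190
  n-octane: x = 0.669, y = 0.365

x_isopentane (drum 2) = 0.039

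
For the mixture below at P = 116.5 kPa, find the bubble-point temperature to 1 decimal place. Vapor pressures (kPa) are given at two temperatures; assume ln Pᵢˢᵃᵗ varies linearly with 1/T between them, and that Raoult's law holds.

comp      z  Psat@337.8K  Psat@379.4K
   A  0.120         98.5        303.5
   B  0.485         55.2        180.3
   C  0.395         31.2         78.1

Bubble-point temperature: ΣzᵢPᵢˢᵃᵗ(T) = P. Interpolate ln Pᵢˢᵃᵗ = aᵢ + bᵢ/T.
  T = 337.8 K: ΣzᵢPᵢˢᵃᵗ = 50.92 kPa
  T = 379.4 K: ΣzᵢPᵢˢᵃᵗ = 154.71 kPa
  T = 358.6 K: ΣzᵢPᵢˢᵃᵗ = 91.54 kPa
  T = 369.0 K: ΣzᵢPᵢˢᵃᵗ = 119.85 kPa
  T = 363.8 K: ΣzᵢPᵢˢᵃᵗ = 104.93 kPa
  T = 366.4 K: ΣzᵢPᵢˢᵃᵗ = 112.20 kPa
Interpolating between 366.4 K and 369.0 K gives T ≈ 367.9 K.

T = 367.9 K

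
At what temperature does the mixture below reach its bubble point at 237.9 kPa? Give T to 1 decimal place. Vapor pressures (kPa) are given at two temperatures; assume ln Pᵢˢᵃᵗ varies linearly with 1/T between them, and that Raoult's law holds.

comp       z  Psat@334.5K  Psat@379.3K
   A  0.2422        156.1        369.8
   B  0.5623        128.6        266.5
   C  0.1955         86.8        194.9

Bubble-point temperature: ΣzᵢPᵢˢᵃᵗ(T) = P. Interpolate ln Pᵢˢᵃᵗ = aᵢ + bᵢ/T.
  T = 334.5 K: ΣzᵢPᵢˢᵃᵗ = 127.09 kPa
  T = 379.3 K: ΣzᵢPᵢˢᵃᵗ = 277.52 kPa
  T = 356.9 K: ΣzᵢPᵢˢᵃᵗ = 192.37 kPa
  T = 368.1 K: ΣzᵢPᵢˢᵃᵗ = 232.33 kPa
  T = 373.7 K: ΣzᵢPᵢˢᵃᵗ = 254.25 kPa
  T = 370.9 K: ΣzᵢPᵢˢᵃᵗ = 243.12 kPa
  T = 369.5 K: ΣzᵢPᵢˢᵃᵗ = 237.68 kPa
Interpolating between 369.5 K and 370.9 K gives T ≈ 369.6 K.

T = 369.6 K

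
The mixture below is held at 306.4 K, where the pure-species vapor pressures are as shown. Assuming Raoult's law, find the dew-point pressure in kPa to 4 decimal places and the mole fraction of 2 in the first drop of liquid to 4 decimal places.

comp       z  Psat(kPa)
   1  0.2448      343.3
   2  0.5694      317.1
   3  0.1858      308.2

Pdew = 321.3799 kPa, x_2 = 0.5771

At the dew point ψ → 1, so Σzᵢ/Kᵢ = 1 with Kᵢ = Pᵢˢᵃᵗ/P ⇒ 1/P = Σzᵢ/Pᵢˢᵃᵗ.
1/P = 0.2448/343.3 + 0.5694/317.1 + 0.1858/308.2 = 0.0031116 ⇒ P = 321.3799 kPa
xᵢ = zᵢP/Pᵢˢᵃᵗ ⇒ x_2 = 0.5694·321.3799/317.1 = 0.5771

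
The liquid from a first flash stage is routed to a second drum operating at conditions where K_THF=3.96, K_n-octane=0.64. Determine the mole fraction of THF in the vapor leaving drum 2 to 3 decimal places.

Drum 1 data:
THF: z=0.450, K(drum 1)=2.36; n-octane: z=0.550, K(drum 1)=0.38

y_THF (drum 2) = 0.429

Drum 1:
Material balance + equilibrium reduce to Σ zᵢ(Kᵢ−1)/(1+ψ₁(Kᵢ−1)) = 0.
Feasibility: ΣzᵢKᵢ = 1.271, Σzᵢ/Kᵢ = 1.638 — both > 1, two phases present.
Binary case is linear: z₁(K₁−1)(1+ψ₁(K₂−1)) + z₂(K₂−1)(1+ψ₁(K₁−1)) = 0
⇒ ψ₁ = [z₁(K₁−1)+z₂(K₂−1)] / [−(K₁−1)(K₂−1)] = 0.2710/0.8432 = 0.321
Drum-1 compositions:
  THF: x = 0.313, y = 0.739
  n-octane: x = 0.687, y = 0.261
Drum-2 feed = drum-1 liquid: z₂ = (0.3131, 0.6869).
Drum 2:
Binary case is linear: z₁(K₁−1)(1+ψ₂(K₂−1)) + z₂(K₂−1)(1+ψ₂(K₁−1)) = 0
⇒ ψ₂ = [z₁(K₁−1)+z₂(K₂−1)] / [−(K₁−1)(K₂−1)] = 0.6796/1.0656 = 0.638
  THF: x = 0.108, y = 0.429
  n-octane: x = 0.892, y = 0.571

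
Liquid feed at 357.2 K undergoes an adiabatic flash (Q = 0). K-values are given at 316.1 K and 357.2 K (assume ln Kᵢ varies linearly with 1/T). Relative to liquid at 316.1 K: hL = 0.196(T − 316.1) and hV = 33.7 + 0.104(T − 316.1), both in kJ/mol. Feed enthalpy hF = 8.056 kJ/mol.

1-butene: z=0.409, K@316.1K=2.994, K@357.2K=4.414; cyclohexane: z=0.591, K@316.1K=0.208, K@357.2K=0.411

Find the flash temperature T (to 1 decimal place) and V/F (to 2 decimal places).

T = 317.6 K, V/F = 0.23

Adiabatic flash: solve Rachford–Rice at each trial T, then check hF = ψ·hV(T) + (1−ψ)·hL(T).
  T = 316.1 K: K = (2.994, 0.208), RR gives ψ = 0.220, H_out = 7.415 kJ/mol
  T = 357.2 K: K = (4.414, 0.411), RR gives ψ = 0.521, H_out = 23.652 kJ/mol
  T = 336.6 K: K = (3.677, 0.298), RR gives ψ = 0.362, H_out = 15.537 kJ/mol
  T = 326.4 K: K = (3.330, 0.251), RR gives ψ = 0.292, H_out = 11.590 kJ/mol
  T = 321.2 K: K = (3.159, 0.228), RR gives ψ = 0.256, H_out = 9.519 kJ/mol
  T = 318.6 K: K = (3.074, 0.218), RR gives ψ = 0.238, H_out = 8.457 kJ/mol
  T = 317.4 K: K = (3.036, 0.213), RR gives ψ = 0.229, H_out = 7.959 kJ/mol
Linear interpolation between T = 317.4 (H_out = 7.959) and T = 318.6 (H_out = 8.457) on hF = 8.056 gives T ≈ 317.6 K, at which ψ = 0.23.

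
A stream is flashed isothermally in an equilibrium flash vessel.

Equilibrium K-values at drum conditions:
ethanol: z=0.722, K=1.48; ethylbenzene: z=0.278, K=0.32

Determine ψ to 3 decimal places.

ψ = 0.483

Newton iteration, ψ⁰ = 0.35:
  ψ = 0.350: g = 0.0486, g' = -0.343 → ψ = 0.492
  ψ = 0.492: g = -0.0036, g' = -0.399 → ψ = 0.483
Converged at ψ = 0.483.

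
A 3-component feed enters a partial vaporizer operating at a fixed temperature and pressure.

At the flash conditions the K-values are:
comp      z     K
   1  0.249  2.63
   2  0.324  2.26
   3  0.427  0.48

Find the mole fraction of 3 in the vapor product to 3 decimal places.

Material balance + equilibrium reduce to Σ zᵢ(Kᵢ−1)/(1+ψ(Kᵢ−1)) = 0.
g(0) = ΣzᵢKᵢ − 1 = 0.592 and g(1) = 1 − Σzᵢ/Kᵢ = -0.128, so a root lies in (0, 1).
Iterate (Newton) starting at ψ = 0.5:
  ψ = 0.500: g = 0.1740, g' = -0.605 → ψ = 0.788
  ψ = 0.788: g = 0.0066, g' = -0.588 → ψ = 0.799
Converged at ψ = 0.799.
Compositions from xᵢ = zᵢ/(1+ψ(Kᵢ−1)), yᵢ = Kᵢxᵢ:
  1: x = 0.108, y = 0.284
  2: x = 0.161, y = 0.365
  3: x = 0.730, y = 0.351

y_3 = 0.351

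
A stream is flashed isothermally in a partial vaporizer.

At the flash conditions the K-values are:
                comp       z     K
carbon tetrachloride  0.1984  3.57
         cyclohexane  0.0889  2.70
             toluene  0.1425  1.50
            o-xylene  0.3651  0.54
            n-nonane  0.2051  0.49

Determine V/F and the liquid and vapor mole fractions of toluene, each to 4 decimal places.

Material balance + equilibrium reduce to Σ zᵢ(Kᵢ−1)/(1+V/F(Kᵢ−1)) = 0.
g(0) = ΣzᵢKᵢ − 1 = 0.4597 and g(1) = 1 − Σzᵢ/Kᵢ = -0.2782, so a root lies in (0, 1).
Newton–Raphson from V/F = 0.5:
  V/F = 0.5000: g = 0.00332, g' = -0.5753 → V/F = 0.5058
Converged at V/F = 0.5058.
Compositions from xᵢ = zᵢ/(1+V/F(Kᵢ−1)), yᵢ = Kᵢxᵢ:
  carbon tetrachloride: x = 0.0863, y = 0.3080
  cyclohexane: x = 0.0478, y = 0.1291
  toluene: x = 0.1137, y = 0.1706
  o-xylene: x = 0.4758, y = 0.2569
  n-nonane: x = 0.2764, y = 0.1354

V/F = 0.5058, x_toluene = 0.1137, y_toluene = 0.1706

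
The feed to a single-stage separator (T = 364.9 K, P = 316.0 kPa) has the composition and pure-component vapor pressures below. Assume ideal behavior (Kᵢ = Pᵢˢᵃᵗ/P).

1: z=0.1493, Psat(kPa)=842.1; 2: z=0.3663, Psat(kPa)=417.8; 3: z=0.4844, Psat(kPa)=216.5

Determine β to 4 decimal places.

β = 0.7814

Raoult's law: Kᵢ = Pᵢˢᵃᵗ/P = Pᵢˢᵃᵗ/316.0.
  K_1 = 842.1/316.0 = 2.664873, K_2 = 417.8/316.0 = 1.322152, K_3 = 216.5/316.0 = 0.685127
Let β = V/F and solve Σ zᵢ(Kᵢ−1)/(1+β(Kᵢ−1)) = 0.
g(0) = ΣzᵢKᵢ − 1 = 0.2140 and g(1) = 1 − Σzᵢ/Kᵢ = -0.0401, so a root lies in (0, 1).
Newton–Raphson from β = 0.5:
  β = 0.5000: g = 0.05626, g' = -0.2191 → β = 0.7568
  β = 0.7568: g = 0.00462, g' = -0.1884 → β = 0.7813
  β = 0.7813: g = 0.00002, g' = -0.1869 → β = 0.7814
Converged at β = 0.7814.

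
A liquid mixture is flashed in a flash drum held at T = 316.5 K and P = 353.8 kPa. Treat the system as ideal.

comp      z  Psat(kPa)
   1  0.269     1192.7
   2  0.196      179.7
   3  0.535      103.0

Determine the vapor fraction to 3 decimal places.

Raoult's law: Kᵢ = Pᵢˢᵃᵗ/P = Pᵢˢᵃᵗ/353.8.
  K_1 = 1192.7/353.8 = 3.37111, K_2 = 179.7/353.8 = 0.50791, K_3 = 103.0/353.8 = 0.29112
Rachford–Rice: g(ψ) = Σ zᵢ(Kᵢ−1)/(1+ψ(Kᵢ−1)) = 0.
Feasibility: ΣzᵢKᵢ = 1.162, Σzᵢ/Kᵢ = 2.303 — both > 1, two phases present.
Newton–Raphson from ψ = 0.5:
  ψ = 0.500: g = -0.4236, g' = -1.045 → ψ = 0.095
  ψ = 0.095: g = 0.0131, g' = -1.370 → ψ = 0.104
Converged at ψ = 0.104.

ψ = 0.104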